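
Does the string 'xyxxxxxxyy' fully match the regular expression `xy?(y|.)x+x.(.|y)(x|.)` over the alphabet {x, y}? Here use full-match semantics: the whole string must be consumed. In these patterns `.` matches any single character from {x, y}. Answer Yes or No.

Yes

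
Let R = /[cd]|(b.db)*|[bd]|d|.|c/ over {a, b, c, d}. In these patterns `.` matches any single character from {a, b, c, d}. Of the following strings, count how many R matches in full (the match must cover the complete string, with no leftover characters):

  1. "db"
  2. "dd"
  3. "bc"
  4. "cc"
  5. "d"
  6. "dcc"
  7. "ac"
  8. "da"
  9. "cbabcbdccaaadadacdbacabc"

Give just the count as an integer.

1 → no match
2 → no match
3 → no match
4 → no match
5 → match
6 → no match
7 → no match
8 → no match
9 → no match
Total matched: 1

1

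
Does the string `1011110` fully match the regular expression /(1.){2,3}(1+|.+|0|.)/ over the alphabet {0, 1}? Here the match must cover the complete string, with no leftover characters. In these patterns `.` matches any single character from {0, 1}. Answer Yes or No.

Yes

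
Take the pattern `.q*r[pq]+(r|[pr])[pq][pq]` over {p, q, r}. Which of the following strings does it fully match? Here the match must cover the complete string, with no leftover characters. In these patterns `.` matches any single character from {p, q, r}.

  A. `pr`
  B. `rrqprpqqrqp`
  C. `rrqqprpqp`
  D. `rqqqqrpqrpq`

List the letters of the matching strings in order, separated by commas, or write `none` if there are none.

D

A → no match
B → no match
C → no match
D → match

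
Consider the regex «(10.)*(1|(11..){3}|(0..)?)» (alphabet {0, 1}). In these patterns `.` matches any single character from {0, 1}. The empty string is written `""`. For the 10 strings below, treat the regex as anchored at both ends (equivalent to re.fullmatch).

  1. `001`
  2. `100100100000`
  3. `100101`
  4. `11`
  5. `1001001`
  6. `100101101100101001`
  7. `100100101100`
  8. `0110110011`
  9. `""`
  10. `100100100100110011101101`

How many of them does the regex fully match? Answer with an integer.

1. `001` → match
2. `100100100000` → match
3. `100101` → match
4. `11` → no match
5. `1001001` → match
6 → match
7. `100100101100` → match
8. `0110110011` → no match
9. `""` → match
10 → match
Total matched: 8

8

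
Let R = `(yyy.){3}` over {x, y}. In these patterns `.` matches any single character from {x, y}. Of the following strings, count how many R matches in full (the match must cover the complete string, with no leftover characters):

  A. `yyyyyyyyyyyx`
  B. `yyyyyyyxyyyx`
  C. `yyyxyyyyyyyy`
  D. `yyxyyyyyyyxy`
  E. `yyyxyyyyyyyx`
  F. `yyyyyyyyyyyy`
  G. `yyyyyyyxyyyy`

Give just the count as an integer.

A → match
B → match
C → match
D → no match — must start with `yyy`
E → match
F → match
G → match
Total matched: 6

6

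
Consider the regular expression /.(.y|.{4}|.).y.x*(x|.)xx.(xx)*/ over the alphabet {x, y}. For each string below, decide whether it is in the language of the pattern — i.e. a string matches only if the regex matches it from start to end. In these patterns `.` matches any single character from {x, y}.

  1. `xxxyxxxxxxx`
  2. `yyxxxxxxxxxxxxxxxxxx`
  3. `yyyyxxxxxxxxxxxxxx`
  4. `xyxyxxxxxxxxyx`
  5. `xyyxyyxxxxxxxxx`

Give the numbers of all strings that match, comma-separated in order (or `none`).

1, 3, 5

1 → match
2 → no match
3 → match
4 → no match
5 → match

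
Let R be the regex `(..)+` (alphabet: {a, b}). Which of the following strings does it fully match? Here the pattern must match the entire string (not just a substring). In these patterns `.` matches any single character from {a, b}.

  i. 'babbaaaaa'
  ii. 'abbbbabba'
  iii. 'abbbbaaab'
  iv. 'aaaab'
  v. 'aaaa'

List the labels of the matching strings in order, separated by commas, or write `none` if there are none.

i → no match
ii → no match
iii → no match
iv → no match
v → match

v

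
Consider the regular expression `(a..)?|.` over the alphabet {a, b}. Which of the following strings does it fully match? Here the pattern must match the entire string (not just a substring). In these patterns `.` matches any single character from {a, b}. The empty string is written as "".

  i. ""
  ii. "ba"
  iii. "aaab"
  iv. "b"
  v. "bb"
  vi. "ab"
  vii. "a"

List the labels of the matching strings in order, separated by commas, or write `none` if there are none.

i → match
ii → no match
iii → no match
iv → match
v → no match
vi → no match
vii → match

i, iv, vii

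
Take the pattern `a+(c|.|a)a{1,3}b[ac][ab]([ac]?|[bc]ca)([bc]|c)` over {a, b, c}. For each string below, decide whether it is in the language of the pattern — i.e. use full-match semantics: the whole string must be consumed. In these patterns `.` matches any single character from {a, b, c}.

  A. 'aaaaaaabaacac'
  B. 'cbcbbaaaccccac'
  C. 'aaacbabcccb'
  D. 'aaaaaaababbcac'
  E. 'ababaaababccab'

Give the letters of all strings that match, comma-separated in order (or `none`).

D

A → no match
B → no match — must start with 'a'
C → no match
D → match
E → no match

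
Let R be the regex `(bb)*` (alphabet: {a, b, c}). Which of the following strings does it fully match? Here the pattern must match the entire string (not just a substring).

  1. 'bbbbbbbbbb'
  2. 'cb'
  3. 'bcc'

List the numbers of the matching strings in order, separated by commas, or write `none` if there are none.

1. 'bbbbbbbbbb' → match
2. 'cb' → no match
3. 'bcc' → no match

1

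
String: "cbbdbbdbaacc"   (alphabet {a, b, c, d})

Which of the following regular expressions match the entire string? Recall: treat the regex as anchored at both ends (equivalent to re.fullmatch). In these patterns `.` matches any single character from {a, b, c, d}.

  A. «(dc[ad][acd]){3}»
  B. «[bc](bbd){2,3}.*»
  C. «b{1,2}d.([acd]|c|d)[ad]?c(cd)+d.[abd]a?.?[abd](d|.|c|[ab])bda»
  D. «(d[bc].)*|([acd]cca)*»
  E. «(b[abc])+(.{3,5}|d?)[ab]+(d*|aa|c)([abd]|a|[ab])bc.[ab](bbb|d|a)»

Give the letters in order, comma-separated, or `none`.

B

A → no match — must start with "dc"
B → match
C → no match — must start with "b"
D → no match
E → no match — must start with "b"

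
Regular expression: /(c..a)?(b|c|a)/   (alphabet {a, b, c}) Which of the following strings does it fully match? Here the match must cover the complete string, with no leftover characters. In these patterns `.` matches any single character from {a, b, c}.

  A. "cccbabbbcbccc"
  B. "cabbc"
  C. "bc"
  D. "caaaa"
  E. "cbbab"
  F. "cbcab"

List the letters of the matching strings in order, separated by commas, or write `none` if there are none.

A → no match
B → no match
C → no match
D → match
E → match
F → match

D, E, F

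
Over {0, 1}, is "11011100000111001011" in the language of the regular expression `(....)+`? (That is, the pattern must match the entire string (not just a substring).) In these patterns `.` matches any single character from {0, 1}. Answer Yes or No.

Yes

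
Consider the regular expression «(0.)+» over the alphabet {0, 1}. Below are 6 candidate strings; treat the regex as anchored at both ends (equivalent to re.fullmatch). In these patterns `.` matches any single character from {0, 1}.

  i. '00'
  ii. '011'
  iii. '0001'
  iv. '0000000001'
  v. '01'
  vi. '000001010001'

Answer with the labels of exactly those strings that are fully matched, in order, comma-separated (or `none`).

i → match
ii → no match
iii → match
iv → match
v → match
vi → match

i, iii, iv, v, vi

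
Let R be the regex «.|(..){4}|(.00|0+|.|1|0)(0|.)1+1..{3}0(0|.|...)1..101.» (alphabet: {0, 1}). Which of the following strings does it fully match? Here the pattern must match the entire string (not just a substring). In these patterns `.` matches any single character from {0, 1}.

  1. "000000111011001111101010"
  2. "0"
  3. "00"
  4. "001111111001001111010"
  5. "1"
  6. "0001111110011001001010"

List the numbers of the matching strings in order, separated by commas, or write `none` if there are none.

1, 2, 4, 5, 6

1 → match
2 → match
3 → no match
4 → match
5 → match
6 → match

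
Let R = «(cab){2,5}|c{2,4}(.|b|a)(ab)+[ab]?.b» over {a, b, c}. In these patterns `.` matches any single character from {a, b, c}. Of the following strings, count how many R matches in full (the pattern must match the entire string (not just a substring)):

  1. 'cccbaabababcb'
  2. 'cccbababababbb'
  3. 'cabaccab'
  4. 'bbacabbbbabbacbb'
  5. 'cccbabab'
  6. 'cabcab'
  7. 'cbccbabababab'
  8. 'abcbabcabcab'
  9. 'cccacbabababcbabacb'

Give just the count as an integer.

1 → no match
2 → match
3 → no match
4 → no match
5 → match
6 → match
7 → no match
8 → no match
9 → no match
Total matched: 3

3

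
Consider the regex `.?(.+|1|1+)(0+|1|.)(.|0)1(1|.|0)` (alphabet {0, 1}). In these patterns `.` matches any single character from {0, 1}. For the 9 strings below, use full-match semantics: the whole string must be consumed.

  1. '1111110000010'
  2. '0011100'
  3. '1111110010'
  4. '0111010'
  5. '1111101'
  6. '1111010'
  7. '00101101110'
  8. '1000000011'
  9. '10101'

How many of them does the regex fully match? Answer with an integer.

6

1 → match
2 → no match
3 → match
4 → match
5 → no match
6 → match
7 → match
8 → match
9 → no match
Total matched: 6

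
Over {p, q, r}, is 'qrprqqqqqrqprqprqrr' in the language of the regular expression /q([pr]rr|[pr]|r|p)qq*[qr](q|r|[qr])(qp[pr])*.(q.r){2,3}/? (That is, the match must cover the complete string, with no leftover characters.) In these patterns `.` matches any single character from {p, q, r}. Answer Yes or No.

No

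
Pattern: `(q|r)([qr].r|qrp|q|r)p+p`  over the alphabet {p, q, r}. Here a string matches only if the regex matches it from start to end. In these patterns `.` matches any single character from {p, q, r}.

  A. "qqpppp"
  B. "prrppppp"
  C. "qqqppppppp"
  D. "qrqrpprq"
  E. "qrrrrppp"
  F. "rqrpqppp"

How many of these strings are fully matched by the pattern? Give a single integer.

A → match
B → no match
C → no match
D → no match — must end with "pp"
E → no match
F → no match
Total matched: 1

1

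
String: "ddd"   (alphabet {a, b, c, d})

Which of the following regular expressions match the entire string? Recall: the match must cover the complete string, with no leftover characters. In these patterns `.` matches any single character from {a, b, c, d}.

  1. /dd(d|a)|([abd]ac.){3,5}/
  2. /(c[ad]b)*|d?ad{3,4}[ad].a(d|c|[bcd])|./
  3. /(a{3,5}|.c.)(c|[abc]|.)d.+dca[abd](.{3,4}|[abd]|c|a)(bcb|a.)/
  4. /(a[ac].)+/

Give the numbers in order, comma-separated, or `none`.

1

1 → match
2 → no match
3 → no match
4 → no match — must start with "a"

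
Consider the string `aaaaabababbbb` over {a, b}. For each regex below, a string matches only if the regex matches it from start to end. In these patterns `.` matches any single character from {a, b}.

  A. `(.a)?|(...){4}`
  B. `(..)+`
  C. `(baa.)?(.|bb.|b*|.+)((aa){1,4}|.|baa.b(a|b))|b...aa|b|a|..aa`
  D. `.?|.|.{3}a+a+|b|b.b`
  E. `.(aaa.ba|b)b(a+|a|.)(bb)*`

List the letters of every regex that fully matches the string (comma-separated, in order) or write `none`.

C, E

A → no match
B → no match
C → match
D → no match
E → match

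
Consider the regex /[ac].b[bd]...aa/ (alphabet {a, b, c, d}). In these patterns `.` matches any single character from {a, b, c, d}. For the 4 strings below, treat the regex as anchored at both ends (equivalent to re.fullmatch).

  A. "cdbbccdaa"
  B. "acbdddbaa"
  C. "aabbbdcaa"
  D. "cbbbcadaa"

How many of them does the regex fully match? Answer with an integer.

4

A. "cdbbccdaa" → match
B. "acbdddbaa" → match
C. "aabbbdcaa" → match
D. "cbbbcadaa" → match
Total matched: 4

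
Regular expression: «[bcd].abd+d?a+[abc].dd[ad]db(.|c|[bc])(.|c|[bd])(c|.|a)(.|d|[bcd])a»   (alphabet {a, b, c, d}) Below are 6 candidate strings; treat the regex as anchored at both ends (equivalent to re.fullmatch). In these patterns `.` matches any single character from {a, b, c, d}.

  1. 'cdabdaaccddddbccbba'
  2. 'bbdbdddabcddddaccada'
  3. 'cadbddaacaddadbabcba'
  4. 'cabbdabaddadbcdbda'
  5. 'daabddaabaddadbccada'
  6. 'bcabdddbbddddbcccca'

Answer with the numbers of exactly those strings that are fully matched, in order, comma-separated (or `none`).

1 → match
2 → no match
3 → no match
4 → no match
5 → match
6 → no match

1, 5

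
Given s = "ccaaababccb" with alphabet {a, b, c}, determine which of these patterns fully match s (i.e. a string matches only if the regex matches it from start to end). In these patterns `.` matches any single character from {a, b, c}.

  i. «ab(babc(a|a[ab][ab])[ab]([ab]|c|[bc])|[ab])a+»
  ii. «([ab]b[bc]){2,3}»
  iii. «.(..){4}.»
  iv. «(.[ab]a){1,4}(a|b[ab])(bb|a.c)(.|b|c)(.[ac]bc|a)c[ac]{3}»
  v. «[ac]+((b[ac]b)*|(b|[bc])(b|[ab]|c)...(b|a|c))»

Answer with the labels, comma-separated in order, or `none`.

v

i → no match — must start with "ab"
ii → no match
iii → no match
iv → no match
v → match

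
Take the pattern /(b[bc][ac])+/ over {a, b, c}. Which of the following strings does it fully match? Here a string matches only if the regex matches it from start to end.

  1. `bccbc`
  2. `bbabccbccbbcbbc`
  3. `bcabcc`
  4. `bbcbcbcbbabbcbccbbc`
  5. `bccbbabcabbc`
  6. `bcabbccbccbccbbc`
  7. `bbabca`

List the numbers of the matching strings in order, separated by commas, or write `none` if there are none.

2, 3, 5, 7

1 → no match
2 → match
3 → match
4 → no match
5 → match
6 → no match
7 → match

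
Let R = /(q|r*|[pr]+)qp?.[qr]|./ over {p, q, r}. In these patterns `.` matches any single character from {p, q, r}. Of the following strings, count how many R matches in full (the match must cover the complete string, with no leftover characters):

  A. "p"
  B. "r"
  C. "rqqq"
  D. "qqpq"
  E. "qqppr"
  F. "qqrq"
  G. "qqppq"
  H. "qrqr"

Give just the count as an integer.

7

A → match
B → match
C → match
D → match
E → match
F → match
G → match
H → no match
Total matched: 7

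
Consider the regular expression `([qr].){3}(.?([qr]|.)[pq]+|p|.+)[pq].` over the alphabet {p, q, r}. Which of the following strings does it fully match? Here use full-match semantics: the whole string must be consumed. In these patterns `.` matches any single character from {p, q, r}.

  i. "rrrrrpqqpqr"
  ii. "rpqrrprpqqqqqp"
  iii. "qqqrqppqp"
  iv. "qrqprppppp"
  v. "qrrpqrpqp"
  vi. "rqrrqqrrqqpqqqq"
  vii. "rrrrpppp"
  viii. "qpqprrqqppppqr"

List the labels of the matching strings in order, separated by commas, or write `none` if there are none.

i, ii, iii, iv, v, vi, viii

i. "rrrrrpqqpqr" → match
ii → match
iii. "qqqrqppqp" → match
iv. "qrqprppppp" → match
v. "qrrpqrpqp" → match
vi → match
vii. "rrrrpppp" → no match
viii → match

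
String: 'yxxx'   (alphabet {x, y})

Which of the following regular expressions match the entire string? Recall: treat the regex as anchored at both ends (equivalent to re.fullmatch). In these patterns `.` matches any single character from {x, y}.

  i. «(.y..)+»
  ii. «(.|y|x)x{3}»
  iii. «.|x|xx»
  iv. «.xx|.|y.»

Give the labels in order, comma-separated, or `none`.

ii

i → no match
ii → match
iii → no match
iv → no match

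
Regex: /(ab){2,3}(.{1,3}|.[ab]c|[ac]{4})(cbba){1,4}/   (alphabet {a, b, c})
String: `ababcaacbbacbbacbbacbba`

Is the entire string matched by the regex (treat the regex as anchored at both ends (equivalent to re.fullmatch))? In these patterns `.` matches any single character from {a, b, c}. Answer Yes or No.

Yes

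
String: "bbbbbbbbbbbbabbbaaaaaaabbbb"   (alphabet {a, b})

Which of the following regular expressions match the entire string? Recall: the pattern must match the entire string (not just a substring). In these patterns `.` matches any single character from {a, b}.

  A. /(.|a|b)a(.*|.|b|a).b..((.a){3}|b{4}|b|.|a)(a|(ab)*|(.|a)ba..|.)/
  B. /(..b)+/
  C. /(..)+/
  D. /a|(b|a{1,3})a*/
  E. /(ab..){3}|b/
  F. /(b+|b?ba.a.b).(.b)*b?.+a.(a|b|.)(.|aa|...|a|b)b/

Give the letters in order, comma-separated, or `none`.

A → no match
B → no match
C → no match
D → no match
E → no match
F → match

F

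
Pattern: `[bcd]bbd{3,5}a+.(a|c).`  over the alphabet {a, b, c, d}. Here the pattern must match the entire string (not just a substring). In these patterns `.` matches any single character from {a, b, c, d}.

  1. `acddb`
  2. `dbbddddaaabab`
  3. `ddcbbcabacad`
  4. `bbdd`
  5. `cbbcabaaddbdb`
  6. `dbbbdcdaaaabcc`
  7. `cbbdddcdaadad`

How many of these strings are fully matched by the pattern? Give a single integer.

1 → no match
2 → match
3 → no match
4 → no match
5 → no match
6 → no match
7 → no match
Total matched: 1

1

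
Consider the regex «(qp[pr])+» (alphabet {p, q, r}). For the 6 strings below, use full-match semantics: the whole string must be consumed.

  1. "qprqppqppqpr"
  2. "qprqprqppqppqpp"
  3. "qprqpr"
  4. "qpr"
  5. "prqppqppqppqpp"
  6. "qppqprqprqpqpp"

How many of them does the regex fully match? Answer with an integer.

4

1 → match
2 → match
3 → match
4 → match
5 → no match — must start with "qp"
6 → no match
Total matched: 4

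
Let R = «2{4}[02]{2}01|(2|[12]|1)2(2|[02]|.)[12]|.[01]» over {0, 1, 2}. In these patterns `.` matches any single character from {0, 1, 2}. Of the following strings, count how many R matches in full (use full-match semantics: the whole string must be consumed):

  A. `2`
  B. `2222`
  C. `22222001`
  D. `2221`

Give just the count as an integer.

3

A → no match
B → match
C → match
D → match
Total matched: 3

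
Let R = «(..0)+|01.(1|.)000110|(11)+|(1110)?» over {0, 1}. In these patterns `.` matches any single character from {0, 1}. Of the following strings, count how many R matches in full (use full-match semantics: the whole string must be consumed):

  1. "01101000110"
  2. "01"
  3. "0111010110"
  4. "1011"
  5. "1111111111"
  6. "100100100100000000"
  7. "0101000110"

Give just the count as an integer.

1 → no match
2 → no match
3 → no match
4 → no match
5 → match
6 → match
7 → match
Total matched: 3

3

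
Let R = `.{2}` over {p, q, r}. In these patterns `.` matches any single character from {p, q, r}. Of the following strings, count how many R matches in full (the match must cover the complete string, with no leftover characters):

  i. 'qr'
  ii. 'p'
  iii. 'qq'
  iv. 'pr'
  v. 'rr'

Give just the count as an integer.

i → match
ii → no match
iii → match
iv → match
v → match
Total matched: 4

4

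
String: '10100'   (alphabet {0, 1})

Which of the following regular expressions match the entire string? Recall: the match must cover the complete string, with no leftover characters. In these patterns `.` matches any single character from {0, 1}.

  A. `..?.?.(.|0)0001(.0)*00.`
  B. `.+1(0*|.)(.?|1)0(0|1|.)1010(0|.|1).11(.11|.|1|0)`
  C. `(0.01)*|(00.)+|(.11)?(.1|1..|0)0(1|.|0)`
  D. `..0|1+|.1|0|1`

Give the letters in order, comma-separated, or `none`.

A → no match
B → no match
C → match
D → no match

C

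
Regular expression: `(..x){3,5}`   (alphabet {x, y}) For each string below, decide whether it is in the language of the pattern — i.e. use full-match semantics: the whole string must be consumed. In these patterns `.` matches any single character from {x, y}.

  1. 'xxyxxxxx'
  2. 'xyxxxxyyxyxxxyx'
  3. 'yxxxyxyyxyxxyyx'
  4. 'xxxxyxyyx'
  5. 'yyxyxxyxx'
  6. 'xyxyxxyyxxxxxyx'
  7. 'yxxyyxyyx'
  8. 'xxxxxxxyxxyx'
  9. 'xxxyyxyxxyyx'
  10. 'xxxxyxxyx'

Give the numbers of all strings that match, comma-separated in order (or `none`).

2, 3, 4, 5, 6, 7, 8, 9, 10

1 → no match
2 → match
3 → match
4 → match
5 → match
6 → match
7 → match
8 → match
9 → match
10 → match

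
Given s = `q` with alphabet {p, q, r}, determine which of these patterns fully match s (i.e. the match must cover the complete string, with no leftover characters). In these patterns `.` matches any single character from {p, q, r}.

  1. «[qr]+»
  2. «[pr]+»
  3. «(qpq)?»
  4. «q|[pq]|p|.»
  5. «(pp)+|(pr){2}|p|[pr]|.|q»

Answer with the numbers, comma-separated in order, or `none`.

1 → match
2 → no match
3 → no match
4 → match
5 → match

1, 4, 5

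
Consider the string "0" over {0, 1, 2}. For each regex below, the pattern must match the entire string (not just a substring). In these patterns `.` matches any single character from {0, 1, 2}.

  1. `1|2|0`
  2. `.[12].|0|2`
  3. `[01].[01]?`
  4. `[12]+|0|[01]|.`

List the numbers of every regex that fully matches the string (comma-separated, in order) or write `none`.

1, 2, 4

1 → match
2 → match
3 → no match
4 → match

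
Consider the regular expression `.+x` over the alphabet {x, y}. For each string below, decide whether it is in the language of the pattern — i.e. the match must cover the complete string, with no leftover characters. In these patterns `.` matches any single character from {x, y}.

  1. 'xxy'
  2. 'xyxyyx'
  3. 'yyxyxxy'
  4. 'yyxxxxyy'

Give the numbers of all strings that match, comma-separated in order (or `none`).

1 → no match — must end with 'x'
2 → match
3 → no match — must end with 'x'
4 → no match — must end with 'x'

2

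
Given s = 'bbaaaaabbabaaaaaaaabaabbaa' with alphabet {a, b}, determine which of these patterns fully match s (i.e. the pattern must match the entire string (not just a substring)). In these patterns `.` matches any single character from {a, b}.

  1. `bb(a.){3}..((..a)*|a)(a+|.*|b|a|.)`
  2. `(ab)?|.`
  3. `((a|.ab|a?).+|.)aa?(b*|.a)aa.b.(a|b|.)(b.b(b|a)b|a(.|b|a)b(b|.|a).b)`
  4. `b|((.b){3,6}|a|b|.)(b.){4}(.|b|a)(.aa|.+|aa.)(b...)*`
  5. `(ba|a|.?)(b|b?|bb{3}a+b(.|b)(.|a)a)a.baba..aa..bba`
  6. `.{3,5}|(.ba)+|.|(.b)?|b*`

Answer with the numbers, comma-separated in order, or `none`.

1

1 → match
2 → no match
3 → no match — must end with 'b'
4 → no match
5 → no match — must end with 'bba'
6 → no match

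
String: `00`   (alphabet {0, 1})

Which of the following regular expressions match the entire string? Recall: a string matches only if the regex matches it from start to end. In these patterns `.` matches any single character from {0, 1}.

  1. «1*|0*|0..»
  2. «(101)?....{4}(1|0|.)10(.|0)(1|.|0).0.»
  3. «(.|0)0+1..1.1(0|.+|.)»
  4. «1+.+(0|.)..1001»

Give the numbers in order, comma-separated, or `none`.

1

1 → match
2 → no match
3 → no match
4 → no match — must start with `1`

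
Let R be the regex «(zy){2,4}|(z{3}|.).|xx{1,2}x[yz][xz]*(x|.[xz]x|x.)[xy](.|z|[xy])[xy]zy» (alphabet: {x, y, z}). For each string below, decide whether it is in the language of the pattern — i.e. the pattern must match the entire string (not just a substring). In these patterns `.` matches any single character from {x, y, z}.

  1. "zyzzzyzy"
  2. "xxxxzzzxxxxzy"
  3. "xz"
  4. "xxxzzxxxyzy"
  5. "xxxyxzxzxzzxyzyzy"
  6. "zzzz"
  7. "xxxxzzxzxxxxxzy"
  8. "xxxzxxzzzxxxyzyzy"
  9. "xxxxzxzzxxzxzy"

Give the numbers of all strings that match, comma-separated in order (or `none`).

1 → no match
2 → match
3 → match
4 → match
5 → match
6 → match
7 → match
8 → match
9 → match

2, 3, 4, 5, 6, 7, 8, 9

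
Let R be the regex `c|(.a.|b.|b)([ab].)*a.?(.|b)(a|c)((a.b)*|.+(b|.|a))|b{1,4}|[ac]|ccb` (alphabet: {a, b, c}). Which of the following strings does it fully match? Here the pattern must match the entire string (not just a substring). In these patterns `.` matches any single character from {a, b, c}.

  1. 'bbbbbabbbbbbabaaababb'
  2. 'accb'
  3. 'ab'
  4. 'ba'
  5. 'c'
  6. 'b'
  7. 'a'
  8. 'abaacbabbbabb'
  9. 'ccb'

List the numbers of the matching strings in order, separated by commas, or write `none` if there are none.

1 → match
2 → no match
3 → no match
4 → no match
5 → match
6 → match
7 → match
8 → no match
9 → match

1, 5, 6, 7, 9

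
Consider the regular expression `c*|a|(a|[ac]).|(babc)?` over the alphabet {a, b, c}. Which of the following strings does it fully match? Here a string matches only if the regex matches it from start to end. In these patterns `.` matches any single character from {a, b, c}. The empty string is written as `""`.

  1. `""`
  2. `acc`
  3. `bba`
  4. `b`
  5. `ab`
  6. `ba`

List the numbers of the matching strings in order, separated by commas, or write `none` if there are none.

1, 5

1 → match
2 → no match
3 → no match
4 → no match
5 → match
6 → no match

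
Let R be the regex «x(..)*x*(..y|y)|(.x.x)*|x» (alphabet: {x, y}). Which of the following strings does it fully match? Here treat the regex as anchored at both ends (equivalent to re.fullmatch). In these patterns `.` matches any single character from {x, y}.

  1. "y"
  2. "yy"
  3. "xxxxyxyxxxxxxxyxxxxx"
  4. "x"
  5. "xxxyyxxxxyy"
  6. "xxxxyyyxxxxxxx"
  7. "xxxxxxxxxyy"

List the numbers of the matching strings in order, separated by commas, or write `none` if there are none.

1 → no match
2 → no match
3 → match
4 → match
5 → match
6 → no match
7 → match

3, 4, 5, 7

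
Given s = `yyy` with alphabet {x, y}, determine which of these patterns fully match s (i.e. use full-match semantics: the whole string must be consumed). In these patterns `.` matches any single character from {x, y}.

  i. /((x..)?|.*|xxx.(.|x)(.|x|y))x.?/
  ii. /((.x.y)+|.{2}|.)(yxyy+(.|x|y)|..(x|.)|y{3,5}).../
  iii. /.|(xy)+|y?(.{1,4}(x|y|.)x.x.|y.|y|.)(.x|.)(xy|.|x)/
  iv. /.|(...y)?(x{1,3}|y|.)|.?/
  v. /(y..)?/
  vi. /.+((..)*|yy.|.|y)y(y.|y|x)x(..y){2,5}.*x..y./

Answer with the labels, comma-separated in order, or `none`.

iii, v

i → no match
ii → no match
iii → match
iv → no match
v → match
vi → no match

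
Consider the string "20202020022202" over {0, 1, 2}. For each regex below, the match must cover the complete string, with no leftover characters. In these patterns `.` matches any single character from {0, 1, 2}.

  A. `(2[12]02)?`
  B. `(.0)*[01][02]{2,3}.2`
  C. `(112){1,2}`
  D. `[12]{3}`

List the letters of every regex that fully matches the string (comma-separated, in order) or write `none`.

B

A → no match
B → match
C → no match — must start with "112"
D → no match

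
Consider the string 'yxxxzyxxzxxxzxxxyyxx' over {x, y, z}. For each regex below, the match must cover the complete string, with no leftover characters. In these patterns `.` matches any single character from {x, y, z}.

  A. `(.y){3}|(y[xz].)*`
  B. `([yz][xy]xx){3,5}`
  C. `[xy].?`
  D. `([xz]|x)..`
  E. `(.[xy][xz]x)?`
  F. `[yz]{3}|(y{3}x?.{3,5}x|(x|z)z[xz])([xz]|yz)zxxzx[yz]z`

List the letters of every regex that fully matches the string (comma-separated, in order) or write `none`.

A → no match
B → match
C → no match
D → no match
E → no match
F → no match

B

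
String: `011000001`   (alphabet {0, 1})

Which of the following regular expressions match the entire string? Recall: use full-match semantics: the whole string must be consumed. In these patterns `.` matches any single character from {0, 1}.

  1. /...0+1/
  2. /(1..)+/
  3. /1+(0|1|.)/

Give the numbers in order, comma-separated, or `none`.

1

1 → match
2 → no match — must start with `1`
3 → no match — must start with `1`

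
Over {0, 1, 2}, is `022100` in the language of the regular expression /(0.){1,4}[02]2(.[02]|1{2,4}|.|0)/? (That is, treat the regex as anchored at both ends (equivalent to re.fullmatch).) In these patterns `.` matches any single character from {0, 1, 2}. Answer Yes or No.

No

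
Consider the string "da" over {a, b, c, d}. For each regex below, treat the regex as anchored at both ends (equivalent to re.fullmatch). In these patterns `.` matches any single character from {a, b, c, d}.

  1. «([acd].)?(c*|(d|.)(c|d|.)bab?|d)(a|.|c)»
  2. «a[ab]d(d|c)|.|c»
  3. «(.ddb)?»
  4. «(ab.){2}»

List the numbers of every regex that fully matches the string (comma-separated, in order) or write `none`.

1

1 → match
2 → no match
3 → no match
4 → no match — must start with "ab"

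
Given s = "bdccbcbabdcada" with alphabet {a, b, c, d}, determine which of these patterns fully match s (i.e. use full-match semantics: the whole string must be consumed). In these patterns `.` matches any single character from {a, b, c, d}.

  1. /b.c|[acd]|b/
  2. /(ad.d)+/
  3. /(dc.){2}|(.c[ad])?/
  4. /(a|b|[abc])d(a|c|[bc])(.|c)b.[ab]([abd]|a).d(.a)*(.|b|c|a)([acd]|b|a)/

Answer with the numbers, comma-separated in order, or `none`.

1 → no match
2 → no match — must start with "ad"
3 → no match
4 → match

4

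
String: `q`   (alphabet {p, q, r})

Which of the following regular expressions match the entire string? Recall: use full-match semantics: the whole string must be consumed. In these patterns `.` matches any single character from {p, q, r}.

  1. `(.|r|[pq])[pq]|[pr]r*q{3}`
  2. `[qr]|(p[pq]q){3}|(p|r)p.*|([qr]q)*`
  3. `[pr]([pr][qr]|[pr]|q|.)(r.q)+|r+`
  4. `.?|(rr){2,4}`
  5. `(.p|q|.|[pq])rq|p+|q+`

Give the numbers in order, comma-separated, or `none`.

2, 4, 5

1 → no match
2 → match
3 → no match
4 → match
5 → match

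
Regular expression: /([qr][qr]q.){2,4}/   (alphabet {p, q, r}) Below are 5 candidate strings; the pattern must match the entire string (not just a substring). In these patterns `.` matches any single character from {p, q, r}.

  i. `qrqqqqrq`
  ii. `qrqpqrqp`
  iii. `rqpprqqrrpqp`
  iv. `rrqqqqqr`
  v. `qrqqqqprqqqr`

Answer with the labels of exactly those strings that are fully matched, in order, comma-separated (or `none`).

ii, iv

i → no match
ii → match
iii → no match
iv → match
v → no match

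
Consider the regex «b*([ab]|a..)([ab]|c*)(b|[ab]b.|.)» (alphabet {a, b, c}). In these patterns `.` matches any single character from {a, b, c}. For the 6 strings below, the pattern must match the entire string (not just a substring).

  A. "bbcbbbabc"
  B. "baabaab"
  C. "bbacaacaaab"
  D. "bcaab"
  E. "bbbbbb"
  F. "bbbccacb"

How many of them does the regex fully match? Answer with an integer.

A → no match
B → no match
C → no match
D → no match
E → match
F → no match
Total matched: 1

1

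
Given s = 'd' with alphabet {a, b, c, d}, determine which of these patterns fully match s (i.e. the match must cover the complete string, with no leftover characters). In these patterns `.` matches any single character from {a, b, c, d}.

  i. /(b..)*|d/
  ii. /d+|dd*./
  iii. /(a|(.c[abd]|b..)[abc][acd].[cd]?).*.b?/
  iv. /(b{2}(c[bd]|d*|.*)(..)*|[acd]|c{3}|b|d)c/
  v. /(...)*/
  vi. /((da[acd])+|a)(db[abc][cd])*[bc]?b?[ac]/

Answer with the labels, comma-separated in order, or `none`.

i, ii

i → match
ii → match
iii → no match
iv → no match — must end with 'c'
v → no match
vi → no match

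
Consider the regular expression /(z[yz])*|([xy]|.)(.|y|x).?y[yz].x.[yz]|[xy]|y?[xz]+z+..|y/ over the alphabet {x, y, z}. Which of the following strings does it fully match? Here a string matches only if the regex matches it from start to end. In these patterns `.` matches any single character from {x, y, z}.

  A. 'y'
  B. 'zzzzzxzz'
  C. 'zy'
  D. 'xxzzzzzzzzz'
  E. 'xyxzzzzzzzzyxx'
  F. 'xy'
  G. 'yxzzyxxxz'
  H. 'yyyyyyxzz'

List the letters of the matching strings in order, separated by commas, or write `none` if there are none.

A, C, D, H

A → match
B → no match
C → match
D → match
E → no match
F → no match
G → no match
H → match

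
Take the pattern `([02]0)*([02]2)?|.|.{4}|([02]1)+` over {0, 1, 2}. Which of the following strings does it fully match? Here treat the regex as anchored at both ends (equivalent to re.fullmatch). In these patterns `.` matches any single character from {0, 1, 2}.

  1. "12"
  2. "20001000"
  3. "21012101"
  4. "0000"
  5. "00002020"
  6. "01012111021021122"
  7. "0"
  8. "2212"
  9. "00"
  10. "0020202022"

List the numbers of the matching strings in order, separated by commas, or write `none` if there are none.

3, 4, 5, 7, 8, 9, 10

1 → no match
2 → no match
3 → match
4 → match
5 → match
6 → no match
7 → match
8 → match
9 → match
10 → match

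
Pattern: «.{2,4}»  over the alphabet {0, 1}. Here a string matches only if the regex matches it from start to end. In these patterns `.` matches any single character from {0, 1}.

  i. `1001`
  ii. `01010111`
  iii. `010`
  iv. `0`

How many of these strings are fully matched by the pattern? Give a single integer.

2

i. `1001` → match
ii. `01010111` → no match
iii. `010` → match
iv. `0` → no match
Total matched: 2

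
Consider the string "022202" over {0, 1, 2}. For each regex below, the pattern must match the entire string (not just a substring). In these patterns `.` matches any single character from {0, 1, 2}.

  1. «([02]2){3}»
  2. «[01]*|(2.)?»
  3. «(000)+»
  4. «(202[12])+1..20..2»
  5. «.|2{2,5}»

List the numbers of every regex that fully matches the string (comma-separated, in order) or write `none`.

1 → match
2 → no match
3 → no match — must start with "000"
4 → no match — must start with "202"
5 → no match

1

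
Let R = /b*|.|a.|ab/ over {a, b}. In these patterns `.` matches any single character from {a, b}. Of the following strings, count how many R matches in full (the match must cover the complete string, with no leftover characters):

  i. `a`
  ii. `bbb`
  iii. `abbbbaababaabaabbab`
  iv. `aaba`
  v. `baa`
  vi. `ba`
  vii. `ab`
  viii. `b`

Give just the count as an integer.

4

i → match
ii → match
iii → no match
iv → no match
v → no match
vi → no match
vii → match
viii → match
Total matched: 4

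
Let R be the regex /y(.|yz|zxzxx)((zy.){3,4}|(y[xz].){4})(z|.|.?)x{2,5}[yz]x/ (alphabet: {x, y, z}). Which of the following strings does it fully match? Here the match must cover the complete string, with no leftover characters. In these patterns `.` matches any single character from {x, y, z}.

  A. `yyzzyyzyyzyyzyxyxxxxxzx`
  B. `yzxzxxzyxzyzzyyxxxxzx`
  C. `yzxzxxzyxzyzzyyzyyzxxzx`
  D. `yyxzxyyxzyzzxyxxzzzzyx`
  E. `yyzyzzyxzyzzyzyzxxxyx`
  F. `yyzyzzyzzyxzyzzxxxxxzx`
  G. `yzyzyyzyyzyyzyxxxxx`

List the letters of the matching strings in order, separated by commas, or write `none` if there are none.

A → match
B → match
C → match
D → no match
E → match
F → match
G → no match

A, B, C, E, F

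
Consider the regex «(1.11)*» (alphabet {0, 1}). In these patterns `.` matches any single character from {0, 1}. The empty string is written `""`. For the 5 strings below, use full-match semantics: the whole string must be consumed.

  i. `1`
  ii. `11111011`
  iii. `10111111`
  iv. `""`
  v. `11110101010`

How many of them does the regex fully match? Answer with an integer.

i → no match
ii → match
iii → match
iv → match
v → no match
Total matched: 3

3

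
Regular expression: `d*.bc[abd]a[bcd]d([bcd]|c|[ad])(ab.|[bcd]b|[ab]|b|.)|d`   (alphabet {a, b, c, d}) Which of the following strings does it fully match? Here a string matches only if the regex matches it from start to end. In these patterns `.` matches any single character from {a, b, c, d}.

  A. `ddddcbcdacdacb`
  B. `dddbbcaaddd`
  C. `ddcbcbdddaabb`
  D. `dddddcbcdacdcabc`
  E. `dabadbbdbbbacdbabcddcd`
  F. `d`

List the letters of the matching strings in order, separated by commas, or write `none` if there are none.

A, D, F

A → match
B → no match
C → no match
D → match
E → no match
F → match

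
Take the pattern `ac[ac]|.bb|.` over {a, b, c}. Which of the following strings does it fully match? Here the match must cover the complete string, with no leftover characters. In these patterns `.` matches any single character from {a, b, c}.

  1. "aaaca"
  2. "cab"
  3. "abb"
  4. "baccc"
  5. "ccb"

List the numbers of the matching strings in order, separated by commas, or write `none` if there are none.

3

1. "aaaca" → no match
2. "cab" → no match
3. "abb" → match
4. "baccc" → no match
5. "ccb" → no match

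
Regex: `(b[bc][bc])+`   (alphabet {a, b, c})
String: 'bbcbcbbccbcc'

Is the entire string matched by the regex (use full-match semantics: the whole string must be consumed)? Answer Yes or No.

Yes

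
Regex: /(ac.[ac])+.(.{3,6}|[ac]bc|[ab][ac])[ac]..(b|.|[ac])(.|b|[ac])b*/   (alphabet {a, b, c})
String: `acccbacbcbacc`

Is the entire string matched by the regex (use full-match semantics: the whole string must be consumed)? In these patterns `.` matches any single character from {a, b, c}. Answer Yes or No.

Yes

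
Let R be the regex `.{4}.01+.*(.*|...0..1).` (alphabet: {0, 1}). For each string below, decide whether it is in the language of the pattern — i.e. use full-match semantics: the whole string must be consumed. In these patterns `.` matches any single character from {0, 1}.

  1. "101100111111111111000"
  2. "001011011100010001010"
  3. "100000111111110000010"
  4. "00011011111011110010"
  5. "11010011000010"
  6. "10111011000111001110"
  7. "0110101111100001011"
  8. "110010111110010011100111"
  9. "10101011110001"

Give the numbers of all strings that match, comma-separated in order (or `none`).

1, 3, 4, 5, 6, 7, 8, 9

1 → match
2 → no match
3 → match
4 → match
5 → match
6 → match
7 → match
8 → match
9 → match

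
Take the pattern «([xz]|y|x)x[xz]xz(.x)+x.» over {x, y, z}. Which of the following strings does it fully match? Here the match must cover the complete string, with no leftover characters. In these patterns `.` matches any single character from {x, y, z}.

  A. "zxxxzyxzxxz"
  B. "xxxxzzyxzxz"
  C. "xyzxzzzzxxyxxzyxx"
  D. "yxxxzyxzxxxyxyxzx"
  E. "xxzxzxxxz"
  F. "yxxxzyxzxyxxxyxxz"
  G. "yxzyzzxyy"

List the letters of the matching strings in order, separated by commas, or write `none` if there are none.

A, E, F

A → match
B → no match
C → no match
D → no match
E → match
F → match
G → no match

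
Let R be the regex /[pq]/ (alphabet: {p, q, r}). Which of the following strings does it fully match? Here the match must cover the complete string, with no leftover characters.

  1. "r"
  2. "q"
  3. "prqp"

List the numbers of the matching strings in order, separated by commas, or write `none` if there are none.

1 → no match
2 → match
3 → no match

2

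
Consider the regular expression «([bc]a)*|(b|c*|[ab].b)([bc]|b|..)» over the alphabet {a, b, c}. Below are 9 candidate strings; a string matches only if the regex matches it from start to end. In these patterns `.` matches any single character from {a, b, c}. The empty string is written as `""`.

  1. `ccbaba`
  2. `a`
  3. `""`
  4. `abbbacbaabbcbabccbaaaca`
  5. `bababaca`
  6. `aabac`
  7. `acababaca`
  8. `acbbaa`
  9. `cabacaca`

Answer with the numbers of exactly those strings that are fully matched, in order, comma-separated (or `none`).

1 → no match
2 → no match
3 → match
4 → no match
5 → match
6 → match
7 → no match
8 → no match
9 → match

3, 5, 6, 9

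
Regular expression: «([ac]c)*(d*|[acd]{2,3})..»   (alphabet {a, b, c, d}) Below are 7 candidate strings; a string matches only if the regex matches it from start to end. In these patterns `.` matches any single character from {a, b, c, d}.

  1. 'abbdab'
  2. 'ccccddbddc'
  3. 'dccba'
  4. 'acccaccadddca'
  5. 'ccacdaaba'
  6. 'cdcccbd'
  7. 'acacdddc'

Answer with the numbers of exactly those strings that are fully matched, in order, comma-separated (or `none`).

1 → no match
2 → no match
3 → match
4 → no match
5 → match
6 → no match
7 → match

3, 5, 7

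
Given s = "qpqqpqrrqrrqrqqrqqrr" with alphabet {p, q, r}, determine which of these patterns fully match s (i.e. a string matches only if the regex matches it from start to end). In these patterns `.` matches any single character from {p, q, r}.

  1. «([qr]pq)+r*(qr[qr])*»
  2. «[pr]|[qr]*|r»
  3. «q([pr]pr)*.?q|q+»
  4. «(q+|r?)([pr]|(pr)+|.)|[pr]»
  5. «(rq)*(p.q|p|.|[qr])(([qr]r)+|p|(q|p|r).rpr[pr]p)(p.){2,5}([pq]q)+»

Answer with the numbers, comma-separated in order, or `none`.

1

1 → match
2 → no match
3 → no match — must end with "q"
4 → no match
5 → no match — must end with "q"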